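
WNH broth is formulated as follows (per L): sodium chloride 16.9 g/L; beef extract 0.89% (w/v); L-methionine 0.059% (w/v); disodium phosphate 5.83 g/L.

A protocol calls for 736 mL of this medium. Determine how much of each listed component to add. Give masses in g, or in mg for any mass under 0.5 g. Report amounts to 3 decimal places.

Target volume = 736 mL = 0.736 L.
sodium chloride: 16.9 g/L × 0.736 L = 12.438 g
beef extract: 0.89 g per 100 mL × 736 mL ÷ 100 = 6.550 g
L-methionine: 0.059% w/v = 0.59 g/L → 0.59 × 0.736 L = 0.43424 g = 434.240 mg
disodium phosphate: 5.83 g/L × 0.736 L = 4.291 g

sodium chloride 12.438 g; beef extract 6.550 g; L-methionine 434.240 mg; disodium phosphate 4.291 g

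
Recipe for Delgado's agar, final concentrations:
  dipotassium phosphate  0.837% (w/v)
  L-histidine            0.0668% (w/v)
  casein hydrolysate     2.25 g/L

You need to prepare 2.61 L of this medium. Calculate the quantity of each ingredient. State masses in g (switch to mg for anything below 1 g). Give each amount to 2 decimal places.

dipotassium phosphate 21.85 g; L-histidine 1.74 g; casein hydrolysate 5.87 g

Scale factor relative to 1 L: 2.61.
dipotassium phosphate: 0.837 g per 100 mL × 2610 mL ÷ 100 = 21.85 g
L-histidine: 0.0668% w/v = 0.668 g/L → 0.668 × 2.61 L = 1.74 g
casein hydrolysate: 2.25 g/L × 2.61 L = 5.87 g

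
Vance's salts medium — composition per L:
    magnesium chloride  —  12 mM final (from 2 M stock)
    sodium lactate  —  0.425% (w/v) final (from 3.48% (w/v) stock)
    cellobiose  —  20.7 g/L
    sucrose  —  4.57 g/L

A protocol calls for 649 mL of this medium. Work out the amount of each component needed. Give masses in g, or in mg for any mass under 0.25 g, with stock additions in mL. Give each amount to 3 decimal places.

Scale factor relative to 1 L: 0.649.
magnesium chloride: dilute stock: 12 mM × 649 mL ÷ 2000 mM = 3.894 mL
sodium lactate: C1V1 = C2V2 → 0.425% ÷ 3.48% × 649 mL = 79.260 mL
cellobiose: 20.7 g/L × 0.649 L = 13.434 g
sucrose: 4.57 g/L × 0.649 L = 2.966 g

magnesium chloride 3.894 mL; sodium lactate 79.260 mL; cellobiose 13.434 g; sucrose 2.966 g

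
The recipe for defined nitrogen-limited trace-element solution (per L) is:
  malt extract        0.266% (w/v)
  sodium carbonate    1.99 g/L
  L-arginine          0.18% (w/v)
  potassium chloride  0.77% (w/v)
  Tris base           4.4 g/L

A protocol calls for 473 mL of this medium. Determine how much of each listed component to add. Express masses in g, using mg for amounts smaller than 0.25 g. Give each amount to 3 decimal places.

Target volume = 473 mL = 0.473 L.
malt extract: 0.266% w/v = 2.66 g/L → 2.66 × 0.473 L = 1.258 g
sodium carbonate: 1.99 g/L × 0.473 L = 0.941 g
L-arginine: 0.18% w/v = 1.8 g/L → 1.8 × 0.473 L = 0.851 g
potassium chloride: 0.77 g per 100 mL × 473 mL ÷ 100 = 3.642 g
Tris base: 4.4 g/L × 0.473 L = 2.081 g

malt extract 1.258 g; sodium carbonate 0.941 g; L-arginine 0.851 g; potassium chloride 3.642 g; Tris base 2.081 g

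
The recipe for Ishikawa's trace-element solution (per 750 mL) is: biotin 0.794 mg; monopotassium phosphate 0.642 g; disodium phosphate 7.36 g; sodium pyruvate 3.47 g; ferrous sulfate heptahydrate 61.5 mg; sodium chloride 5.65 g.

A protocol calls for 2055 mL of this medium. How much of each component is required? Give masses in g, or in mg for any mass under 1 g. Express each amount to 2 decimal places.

biotin 2.18 mg; monopotassium phosphate 1.76 g; disodium phosphate 20.17 g; sodium pyruvate 9.51 g; ferrous sulfate heptahydrate 168.51 mg; sodium chloride 15.48 g

Scale factor = 2055 mL / 750 mL = 2.74.
biotin: 0.794 mg × (2055 mL / 750 mL) = 2.18 mg
monopotassium phosphate: 0.642 g × (2055 mL / 750 mL) = 1.76 g
disodium phosphate: 7.36 g × (2055 mL / 750 mL) = 20.17 g
sodium pyruvate: 3.47 g × (2055 mL / 750 mL) = 9.51 g
ferrous sulfate heptahydrate: 61.5 mg × (2055 mL / 750 mL) = 168.51 mg
sodium chloride: 5.65 g × (2055 mL / 750 mL) = 15.48 g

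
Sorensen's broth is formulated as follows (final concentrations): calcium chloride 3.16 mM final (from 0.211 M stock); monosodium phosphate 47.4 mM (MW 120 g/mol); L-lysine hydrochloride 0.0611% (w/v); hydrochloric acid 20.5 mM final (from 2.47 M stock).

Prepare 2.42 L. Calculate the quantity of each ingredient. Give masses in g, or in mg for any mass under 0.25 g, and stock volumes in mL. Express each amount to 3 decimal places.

Working volume: 2.42 L.
calcium chloride: C1V1 = C2V2 → 3.16 mM × 2420 mL ÷ 211 mM = 36.243 mL
monosodium phosphate: 47.4 mmol/L × 120 g/mol × 2.42 L ÷ 1000 = 13.765 g
L-lysine hydrochloride: 0.0611 g per 100 mL × 2420 mL ÷ 100 = 1.479 g
hydrochloric acid: V = C2·V2/C1 = 20.5 mM × 2420 mL ÷ 2470 mM = 20.085 mL

calcium chloride 36.243 mL; monosodium phosphate 13.765 g; L-lysine hydrochloride 1.479 g; hydrochloric acid 20.085 mL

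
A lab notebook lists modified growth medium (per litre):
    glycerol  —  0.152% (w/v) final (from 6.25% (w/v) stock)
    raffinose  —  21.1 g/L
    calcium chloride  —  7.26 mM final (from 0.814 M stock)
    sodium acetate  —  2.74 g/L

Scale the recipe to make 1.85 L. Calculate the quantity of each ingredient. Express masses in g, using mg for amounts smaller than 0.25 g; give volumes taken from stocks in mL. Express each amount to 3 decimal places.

Working volume: 1.85 L.
glycerol: V = C2·V2/C1 = 0.152% ÷ 6.25% × 1850 mL = 44.992 mL
raffinose: 21.1 g/L × 1.85 L = 39.035 g
calcium chloride: C1V1 = C2V2 → 7.26 mM × 1850 mL ÷ 814 mM = 16.500 mL
sodium acetate: 2.74 g/L × 1.85 L = 5.069 g

glycerol 44.992 mL; raffinose 39.035 g; calcium chloride 16.500 mL; sodium acetate 5.069 g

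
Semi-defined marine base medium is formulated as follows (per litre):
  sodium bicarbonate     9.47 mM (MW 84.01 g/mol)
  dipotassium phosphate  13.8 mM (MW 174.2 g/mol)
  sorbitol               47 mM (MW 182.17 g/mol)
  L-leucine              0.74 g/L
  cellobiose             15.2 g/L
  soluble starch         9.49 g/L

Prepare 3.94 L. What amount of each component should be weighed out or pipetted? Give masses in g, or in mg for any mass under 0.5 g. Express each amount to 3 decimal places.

Working volume: 3.94 L.
sodium bicarbonate: 9.47 mmol/L × 84.01 g/mol × 3.94 L ÷ 1000 = 3.135 g
dipotassium phosphate: 13.8 mmol/L × 174.2 g/mol × 3.94 L ÷ 1000 = 9.472 g
sorbitol: 47 mmol/L × 182.17 g/mol × 3.94 L ÷ 1000 = 33.734 g
L-leucine: 0.74 g/L × 3.94 L = 2.916 g
cellobiose: 15.2 g/L × 3.94 L = 59.888 g
soluble starch: 9.49 g/L × 3.94 L = 37.391 g

sodium bicarbonate 3.135 g; dipotassium phosphate 9.472 g; sorbitol 33.734 g; L-leucine 2.916 g; cellobiose 59.888 g; soluble starch 37.391 g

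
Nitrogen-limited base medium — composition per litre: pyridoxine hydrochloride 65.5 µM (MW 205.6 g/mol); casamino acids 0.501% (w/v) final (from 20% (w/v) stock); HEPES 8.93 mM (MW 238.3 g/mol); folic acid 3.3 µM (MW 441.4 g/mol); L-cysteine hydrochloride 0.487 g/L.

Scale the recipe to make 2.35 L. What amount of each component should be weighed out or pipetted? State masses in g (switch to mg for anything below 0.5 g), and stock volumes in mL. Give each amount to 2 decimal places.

Scale factor relative to 1 L: 2.35.
pyridoxine hydrochloride: 65.5 µmol/L × 205.6 g/mol × 2.35 L ÷ 1000 = 31.65 mg
casamino acids: C1V1 = C2V2 → 0.501% ÷ 20% × 2350 mL = 58.87 mL
HEPES: 8.93 mmol/L × 238.3 g/mol × 2.35 L ÷ 1000 = 5.00 g
folic acid: 3.3 µmol/L × 441.4 g/mol × 2.35 L ÷ 1000 = 3.42 mg
L-cysteine hydrochloride: 0.487 g/L × 2.35 L = 1.14 g

pyridoxine hydrochloride 31.65 mg; casamino acids 58.87 mL; HEPES 5.00 g; folic acid 3.42 mg; L-cysteine hydrochloride 1.14 g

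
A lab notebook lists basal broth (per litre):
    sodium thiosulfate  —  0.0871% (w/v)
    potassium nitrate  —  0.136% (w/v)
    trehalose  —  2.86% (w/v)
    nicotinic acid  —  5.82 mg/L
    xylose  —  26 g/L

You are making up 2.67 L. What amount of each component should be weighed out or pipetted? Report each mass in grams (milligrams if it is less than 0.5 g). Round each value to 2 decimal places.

Scale factor relative to 1 L: 2.67.
sodium thiosulfate: 0.0871 g per 100 mL × 2670 mL ÷ 100 = 2.33 g
potassium nitrate: 0.136 g per 100 mL × 2670 mL ÷ 100 = 3.63 g
trehalose: 2.86% w/v = 28.6 g/L → 28.6 × 2.67 L = 76.36 g
nicotinic acid: 5.82 mg/L × 2.67 L = 15.54 mg
xylose: 26 g/L × 2.67 L = 69.42 g

sodium thiosulfate 2.33 g; potassium nitrate 3.63 g; trehalose 76.36 g; nicotinic acid 15.54 mg; xylose 69.42 g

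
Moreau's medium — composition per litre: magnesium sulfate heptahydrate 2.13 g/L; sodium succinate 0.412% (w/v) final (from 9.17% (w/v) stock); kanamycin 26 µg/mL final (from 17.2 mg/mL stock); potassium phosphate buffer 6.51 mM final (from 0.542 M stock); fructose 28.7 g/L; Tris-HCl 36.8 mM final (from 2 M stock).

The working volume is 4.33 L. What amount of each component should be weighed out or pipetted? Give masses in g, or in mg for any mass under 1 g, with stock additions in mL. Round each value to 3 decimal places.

magnesium sulfate heptahydrate 9.223 g; sodium succinate 194.543 mL; kanamycin 6.545 mL; potassium phosphate buffer 52.008 mL; fructose 124.271 g; Tris-HCl 79.672 mL

Scale factor relative to 1 L: 4.33.
magnesium sulfate heptahydrate: 2.13 g/L × 4.33 L = 9.223 g
sodium succinate: V = C2·V2/C1 = 0.412% ÷ 9.17% × 4330 mL = 194.543 mL
kanamycin: dilute stock: 26 µg/mL × 4330 mL ÷ 17200 µg/mL = 6.545 mL
potassium phosphate buffer: V = C2·V2/C1 = 6.51 mM × 4330 mL ÷ 542 mM = 52.008 mL
fructose: 28.7 g/L × 4.33 L = 124.271 g
Tris-HCl: dilute stock: 36.8 mM × 4330 mL ÷ 2000 mM = 79.672 mL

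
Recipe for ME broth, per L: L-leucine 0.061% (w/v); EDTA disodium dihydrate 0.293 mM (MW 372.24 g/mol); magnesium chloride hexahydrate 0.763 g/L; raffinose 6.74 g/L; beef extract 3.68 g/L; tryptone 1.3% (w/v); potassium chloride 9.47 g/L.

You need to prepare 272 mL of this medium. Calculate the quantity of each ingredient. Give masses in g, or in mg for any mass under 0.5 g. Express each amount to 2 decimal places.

Working volume: 272 mL = 0.272 L.
L-leucine: 0.061 g per 100 mL × 272 mL ÷ 100 = 0.16592 g = 165.92 mg
EDTA disodium dihydrate: 0.293 mmol/L × 372.24 mg/mmol × 0.272 L = 29.67 mg
magnesium chloride hexahydrate: 0.763 g/L × 0.272 L = 0.207536 g = 207.54 mg
raffinose: 6.74 g/L × 0.272 L = 1.83 g
beef extract: 3.68 g/L × 0.272 L = 1.00 g
tryptone: 1.3% w/v = 13 g/L → 13 × 0.272 L = 3.54 g
potassium chloride: 9.47 g/L × 0.272 L = 2.58 g

L-leucine 165.92 mg; EDTA disodium dihydrate 29.67 mg; magnesium chloride hexahydrate 207.54 mg; raffinose 1.83 g; beef extract 1.00 g; tryptone 3.54 g; potassium chloride 2.58 g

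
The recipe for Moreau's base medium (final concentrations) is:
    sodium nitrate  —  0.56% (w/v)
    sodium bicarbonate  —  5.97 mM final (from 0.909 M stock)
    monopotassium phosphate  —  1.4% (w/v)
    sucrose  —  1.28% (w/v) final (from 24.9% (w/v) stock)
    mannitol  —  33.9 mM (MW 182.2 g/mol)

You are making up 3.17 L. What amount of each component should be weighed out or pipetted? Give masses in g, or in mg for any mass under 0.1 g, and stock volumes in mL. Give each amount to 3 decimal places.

sodium nitrate 17.752 g; sodium bicarbonate 20.819 mL; monopotassium phosphate 44.380 g; sucrose 162.956 mL; mannitol 19.580 g

Scale factor relative to 1 L: 3.17.
sodium nitrate: 0.56% w/v = 5.6 g/L → 5.6 × 3.17 L = 17.752 g
sodium bicarbonate: V = C2·V2/C1 = 5.97 mM × 3170 mL ÷ 909 mM = 20.819 mL
monopotassium phosphate: 1.4 g per 100 mL × 3170 mL ÷ 100 = 44.380 g
sucrose: dilute stock: 1.28% ÷ 24.9% × 3170 mL = 162.956 mL
mannitol: 33.9 mmol/L × 182.2 g/mol × 3.17 L ÷ 1000 = 19.580 g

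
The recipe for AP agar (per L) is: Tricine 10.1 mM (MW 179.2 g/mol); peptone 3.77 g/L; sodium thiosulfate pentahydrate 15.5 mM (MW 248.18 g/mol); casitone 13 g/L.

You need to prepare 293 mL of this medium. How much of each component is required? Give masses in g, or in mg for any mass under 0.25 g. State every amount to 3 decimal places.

Scale factor relative to 1 L: 0.293.
Tricine: 10.1 mmol/L × 179.2 g/mol × 0.293 L ÷ 1000 = 0.530 g
peptone: 3.77 g/L × 0.293 L = 1.105 g
sodium thiosulfate pentahydrate: 15.5 mmol/L × 248.18 g/mol × 0.293 L ÷ 1000 = 1.127 g
casitone: 13 g/L × 0.293 L = 3.809 g

Tricine 0.530 g; peptone 1.105 g; sodium thiosulfate pentahydrate 1.127 g; casitone 3.809 g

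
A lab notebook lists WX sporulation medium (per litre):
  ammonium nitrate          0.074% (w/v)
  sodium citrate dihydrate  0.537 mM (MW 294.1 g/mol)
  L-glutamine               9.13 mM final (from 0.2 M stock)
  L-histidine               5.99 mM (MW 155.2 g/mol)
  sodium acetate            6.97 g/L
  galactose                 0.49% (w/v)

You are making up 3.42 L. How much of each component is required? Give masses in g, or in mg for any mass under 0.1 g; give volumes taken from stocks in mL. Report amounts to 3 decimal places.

ammonium nitrate 2.531 g; sodium citrate dihydrate 0.540 g; L-glutamine 156.123 mL; L-histidine 3.179 g; sodium acetate 23.837 g; galactose 16.758 g

Scale factor relative to 1 L: 3.42.
ammonium nitrate: 0.074 g per 100 mL × 3420 mL ÷ 100 = 2.531 g
sodium citrate dihydrate: 0.537 mmol/L × 294.1 g/mol × 3.42 L ÷ 1000 = 0.540 g
L-glutamine: dilute stock: 9.13 mM × 3420 mL ÷ 200 mM = 156.123 mL
L-histidine: 5.99 mmol/L × 155.2 g/mol × 3.42 L ÷ 1000 = 3.179 g
sodium acetate: 6.97 g/L × 3.42 L = 23.837 g
galactose: 0.49 g per 100 mL × 3420 mL ÷ 100 = 16.758 g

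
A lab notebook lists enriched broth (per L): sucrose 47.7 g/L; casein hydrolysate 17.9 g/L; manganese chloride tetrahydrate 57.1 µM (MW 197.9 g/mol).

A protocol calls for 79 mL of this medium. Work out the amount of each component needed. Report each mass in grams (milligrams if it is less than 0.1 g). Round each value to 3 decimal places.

Working volume: 79 mL = 0.079 L.
sucrose: 47.7 g/L × 0.079 L = 3.768 g
casein hydrolysate: 17.9 g/L × 0.079 L = 1.414 g
manganese chloride tetrahydrate: 57.1 µmol/L × 197.9 g/mol × 0.079 L ÷ 1000 = 0.893 mg

sucrose 3.768 g; casein hydrolysate 1.414 g; manganese chloride tetrahydrate 0.893 mg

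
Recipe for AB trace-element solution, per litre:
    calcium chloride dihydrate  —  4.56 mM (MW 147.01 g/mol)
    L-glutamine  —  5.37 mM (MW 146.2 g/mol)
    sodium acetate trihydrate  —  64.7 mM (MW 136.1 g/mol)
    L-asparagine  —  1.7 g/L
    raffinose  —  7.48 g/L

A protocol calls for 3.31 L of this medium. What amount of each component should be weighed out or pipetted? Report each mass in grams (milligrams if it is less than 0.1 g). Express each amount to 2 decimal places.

Scale factor relative to 1 L: 3.31.
calcium chloride dihydrate: 4.56 mmol/L × 147.01 g/mol × 3.31 L ÷ 1000 = 2.22 g
L-glutamine: 5.37 mmol/L × 146.2 g/mol × 3.31 L ÷ 1000 = 2.60 g
sodium acetate trihydrate: 64.7 mmol/L × 136.1 g/mol × 3.31 L ÷ 1000 = 29.15 g
L-asparagine: 1.7 g/L × 3.31 L = 5.63 g
raffinose: 7.48 g/L × 3.31 L = 24.76 g

calcium chloride dihydrate 2.22 g; L-glutamine 2.60 g; sodium acetate trihydrate 29.15 g; L-asparagine 5.63 g; raffinose 24.76 g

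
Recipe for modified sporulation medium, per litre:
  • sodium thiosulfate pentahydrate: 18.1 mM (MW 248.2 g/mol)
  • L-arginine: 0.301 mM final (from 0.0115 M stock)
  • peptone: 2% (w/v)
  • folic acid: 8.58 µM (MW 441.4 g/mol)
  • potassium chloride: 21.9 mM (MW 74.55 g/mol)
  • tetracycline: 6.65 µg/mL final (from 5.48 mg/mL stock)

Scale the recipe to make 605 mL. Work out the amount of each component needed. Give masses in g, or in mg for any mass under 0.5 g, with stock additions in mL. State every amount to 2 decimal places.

sodium thiosulfate pentahydrate 2.72 g; L-arginine 15.84 mL; peptone 12.10 g; folic acid 2.29 mg; potassium chloride 0.99 g; tetracycline 0.73 mL

Working volume: 605 mL = 0.605 L.
sodium thiosulfate pentahydrate: 18.1 mmol/L × 248.2 g/mol × 0.605 L ÷ 1000 = 2.72 g
L-arginine: C1V1 = C2V2 → 0.301 mM × 605 mL ÷ 11.5 mM = 15.84 mL
peptone: 2 g per 100 mL × 605 mL ÷ 100 = 12.10 g
folic acid: 8.58 µmol/L × 441.4 g/mol × 0.605 L ÷ 1000 = 2.29 mg
potassium chloride: 21.9 mmol/L × 74.55 g/mol × 0.605 L ÷ 1000 = 0.99 g
tetracycline: C1V1 = C2V2 → 6.65 µg/mL × 605 mL ÷ 5480 µg/mL = 0.73 mL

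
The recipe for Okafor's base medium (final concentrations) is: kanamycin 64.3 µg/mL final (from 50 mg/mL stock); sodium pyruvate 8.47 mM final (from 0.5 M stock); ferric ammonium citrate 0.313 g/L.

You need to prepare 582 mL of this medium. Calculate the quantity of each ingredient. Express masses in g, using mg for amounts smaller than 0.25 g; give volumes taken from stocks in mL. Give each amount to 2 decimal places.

Scale factor relative to 1 L: 0.582.
kanamycin: V = C2·V2/C1 = 64.3 µg/mL × 582 mL ÷ 50000 µg/mL = 0.75 mL
sodium pyruvate: C1V1 = C2V2 → 8.47 mM × 582 mL ÷ 500 mM = 9.86 mL
ferric ammonium citrate: 0.313 g/L × 0.582 L = 0.182166 g = 182.17 mg

kanamycin 0.75 mL; sodium pyruvate 9.86 mL; ferric ammonium citrate 182.17 mg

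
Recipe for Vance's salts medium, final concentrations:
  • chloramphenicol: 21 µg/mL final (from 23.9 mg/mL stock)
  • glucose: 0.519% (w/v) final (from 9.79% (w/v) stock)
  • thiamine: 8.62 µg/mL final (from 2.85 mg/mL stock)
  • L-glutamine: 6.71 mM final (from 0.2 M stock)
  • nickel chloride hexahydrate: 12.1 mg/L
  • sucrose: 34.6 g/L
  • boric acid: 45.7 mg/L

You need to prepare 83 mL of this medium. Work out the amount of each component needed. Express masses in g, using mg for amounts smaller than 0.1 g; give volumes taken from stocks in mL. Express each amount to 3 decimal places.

Working volume: 83 mL = 0.083 L.
chloramphenicol: dilute stock: 21 µg/mL × 83 mL ÷ 23900 µg/mL = 0.073 mL
glucose: dilute stock: 0.519% ÷ 9.79% × 83 mL = 4.400 mL
thiamine: dilute stock: 8.62 µg/mL × 83 mL ÷ 2850 µg/mL = 0.251 mL
L-glutamine: V = C2·V2/C1 = 6.71 mM × 83 mL ÷ 200 mM = 2.785 mL
nickel chloride hexahydrate: 12.1 mg/L × 0.083 L = 1.004 mg
sucrose: 34.6 g/L × 0.083 L = 2.872 g
boric acid: 45.7 mg/L × 0.083 L = 3.793 mg

chloramphenicol 0.073 mL; glucose 4.400 mL; thiamine 0.251 mL; L-glutamine 2.785 mL; nickel chloride hexahydrate 1.004 mg; sucrose 2.872 g; boric acid 3.793 mg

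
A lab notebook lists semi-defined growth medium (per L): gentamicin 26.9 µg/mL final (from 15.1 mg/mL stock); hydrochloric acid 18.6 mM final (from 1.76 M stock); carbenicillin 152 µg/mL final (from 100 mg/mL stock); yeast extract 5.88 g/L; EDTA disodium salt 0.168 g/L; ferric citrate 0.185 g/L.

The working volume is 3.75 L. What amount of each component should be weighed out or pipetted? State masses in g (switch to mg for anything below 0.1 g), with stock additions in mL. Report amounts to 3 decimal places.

Scale factor relative to 1 L: 3.75.
gentamicin: V = C2·V2/C1 = 26.9 µg/mL × 3750 mL ÷ 15100 µg/mL = 6.680 mL
hydrochloric acid: dilute stock: 18.6 mM × 3750 mL ÷ 1760 mM = 39.631 mL
carbenicillin: V = C2·V2/C1 = 152 µg/mL × 3750 mL ÷ 100000 µg/mL = 5.700 mL
yeast extract: 5.88 g/L × 3.75 L = 22.050 g
EDTA disodium salt: 0.168 g/L × 3.75 L = 0.630 g
ferric citrate: 0.185 g/L × 3.75 L = 0.694 g

gentamicin 6.680 mL; hydrochloric acid 39.631 mL; carbenicillin 5.700 mL; yeast extract 22.050 g; EDTA disodium salt 0.630 g; ferric citrate 0.694 g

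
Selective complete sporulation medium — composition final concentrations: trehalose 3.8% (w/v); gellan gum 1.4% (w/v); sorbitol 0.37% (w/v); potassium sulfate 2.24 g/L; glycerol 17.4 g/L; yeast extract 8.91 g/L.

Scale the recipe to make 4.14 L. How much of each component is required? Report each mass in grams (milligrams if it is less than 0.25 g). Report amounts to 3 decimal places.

Scale factor relative to 1 L: 4.14.
trehalose: 3.8% w/v = 38 g/L → 38 × 4.14 L = 157.320 g
gellan gum: 1.4 g per 100 mL × 4140 mL ÷ 100 = 57.960 g
sorbitol: 0.37 g per 100 mL × 4140 mL ÷ 100 = 15.318 g
potassium sulfate: 2.24 g/L × 4.14 L = 9.274 g
glycerol: 17.4 g/L × 4.14 L = 72.036 g
yeast extract: 8.91 g/L × 4.14 L = 36.887 g

trehalose 157.320 g; gellan gum 57.960 g; sorbitol 15.318 g; potassium sulfate 9.274 g; glycerol 72.036 g; yeast extract 36.887 g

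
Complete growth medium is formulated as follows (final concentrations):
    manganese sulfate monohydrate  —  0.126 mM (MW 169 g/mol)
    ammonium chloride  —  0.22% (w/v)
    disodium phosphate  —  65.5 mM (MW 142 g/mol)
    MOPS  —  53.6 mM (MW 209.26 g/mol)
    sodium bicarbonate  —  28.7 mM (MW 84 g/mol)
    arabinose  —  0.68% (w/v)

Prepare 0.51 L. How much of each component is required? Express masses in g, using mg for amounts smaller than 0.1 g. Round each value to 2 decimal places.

manganese sulfate monohydrate 10.86 mg; ammonium chloride 1.12 g; disodium phosphate 4.74 g; MOPS 5.72 g; sodium bicarbonate 1.23 g; arabinose 3.47 g

Scale factor relative to 1 L: 0.51.
manganese sulfate monohydrate: 0.126 mmol/L × 169 mg/mmol × 0.51 L = 10.86 mg
ammonium chloride: 0.22 g per 100 mL × 510 mL ÷ 100 = 1.12 g
disodium phosphate: 65.5 mmol/L × 142 g/mol × 0.51 L ÷ 1000 = 4.74 g
MOPS: 53.6 mmol/L × 209.26 g/mol × 0.51 L ÷ 1000 = 5.72 g
sodium bicarbonate: 28.7 mmol/L × 84 g/mol × 0.51 L ÷ 1000 = 1.23 g
arabinose: 0.68% w/v = 6.8 g/L → 6.8 × 0.51 L = 3.47 g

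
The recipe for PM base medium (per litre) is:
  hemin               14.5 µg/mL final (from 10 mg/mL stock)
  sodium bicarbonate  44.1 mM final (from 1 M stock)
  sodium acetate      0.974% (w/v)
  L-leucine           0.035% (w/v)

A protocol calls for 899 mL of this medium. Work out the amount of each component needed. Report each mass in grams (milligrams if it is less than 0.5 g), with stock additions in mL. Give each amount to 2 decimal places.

Target volume = 899 mL = 0.899 L.
hemin: V = C2·V2/C1 = 14.5 µg/mL × 899 mL ÷ 10000 µg/mL = 1.30 mL
sodium bicarbonate: dilute stock: 44.1 mM × 899 mL ÷ 1000 mM = 39.65 mL
sodium acetate: 0.974 g per 100 mL × 899 mL ÷ 100 = 8.76 g
L-leucine: 0.035% w/v = 0.35 g/L → 0.35 × 0.899 L = 0.31465 g = 314.65 mg

hemin 1.30 mL; sodium bicarbonate 39.65 mL; sodium acetate 8.76 g; L-leucine 314.65 mg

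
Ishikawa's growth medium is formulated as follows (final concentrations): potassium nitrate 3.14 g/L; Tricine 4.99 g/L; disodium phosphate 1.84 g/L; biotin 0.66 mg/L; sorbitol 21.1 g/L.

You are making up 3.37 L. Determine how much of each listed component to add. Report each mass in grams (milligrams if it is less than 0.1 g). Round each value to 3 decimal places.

Scale factor relative to 1 L: 3.37.
potassium nitrate: 3.14 g/L × 3.37 L = 10.582 g
Tricine: 4.99 g/L × 3.37 L = 16.816 g
disodium phosphate: 1.84 g/L × 3.37 L = 6.201 g
biotin: 0.66 mg/L × 3.37 L = 2.224 mg
sorbitol: 21.1 g/L × 3.37 L = 71.107 g

potassium nitrate 10.582 g; Tricine 16.816 g; disodium phosphate 6.201 g; biotin 2.224 mg; sorbitol 71.107 g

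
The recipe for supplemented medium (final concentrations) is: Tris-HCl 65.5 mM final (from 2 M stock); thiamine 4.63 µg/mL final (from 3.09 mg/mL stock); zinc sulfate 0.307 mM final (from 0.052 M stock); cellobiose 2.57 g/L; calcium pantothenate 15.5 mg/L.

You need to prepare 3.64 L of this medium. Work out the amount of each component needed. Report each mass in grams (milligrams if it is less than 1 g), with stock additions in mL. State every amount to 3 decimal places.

Working volume: 3.64 L.
Tris-HCl: V = C2·V2/C1 = 65.5 mM × 3640 mL ÷ 2000 mM = 119.210 mL
thiamine: C1V1 = C2V2 → 4.63 µg/mL × 3640 mL ÷ 3090 µg/mL = 5.454 mL
zinc sulfate: C1V1 = C2V2 → 0.307 mM × 3640 mL ÷ 52 mM = 21.490 mL
cellobiose: 2.57 g/L × 3.64 L = 9.355 g
calcium pantothenate: 15.5 mg/L × 3.64 L = 56.420 mg

Tris-HCl 119.210 mL; thiamine 5.454 mL; zinc sulfate 21.490 mL; cellobiose 9.355 g; calcium pantothenate 56.420 mg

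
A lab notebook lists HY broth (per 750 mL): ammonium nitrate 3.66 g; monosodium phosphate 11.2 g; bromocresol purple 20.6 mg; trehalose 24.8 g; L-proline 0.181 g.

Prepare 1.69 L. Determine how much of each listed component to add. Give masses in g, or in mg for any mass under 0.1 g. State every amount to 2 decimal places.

Scale factor = 1690 mL / 750 mL = 2.25333.
ammonium nitrate: 3.66 g × (1690 mL / 750 mL) = 8.25 g
monosodium phosphate: 11.2 g × (1690 mL / 750 mL) = 25.24 g
bromocresol purple: 20.6 mg × (1690 mL / 750 mL) = 46.42 mg
trehalose: 24.8 g × (1690 mL / 750 mL) = 55.88 g
L-proline: 0.181 g × (1690 mL / 750 mL) = 0.41 g

ammonium nitrate 8.25 g; monosodium phosphate 25.24 g; bromocresol purple 46.42 mg; trehalose 55.88 g; L-proline 0.41 g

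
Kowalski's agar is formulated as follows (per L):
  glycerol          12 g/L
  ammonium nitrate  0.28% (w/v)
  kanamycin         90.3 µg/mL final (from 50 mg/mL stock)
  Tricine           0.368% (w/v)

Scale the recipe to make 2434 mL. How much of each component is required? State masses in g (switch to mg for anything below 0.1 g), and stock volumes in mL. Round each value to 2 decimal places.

Target volume = 2434 mL = 2.434 L.
glycerol: 12 g/L × 2.434 L = 29.21 g
ammonium nitrate: 0.28 g per 100 mL × 2434 mL ÷ 100 = 6.82 g
kanamycin: dilute stock: 90.3 µg/mL × 2434 mL ÷ 50000 µg/mL = 4.40 mL
Tricine: 0.368 g per 100 mL × 2434 mL ÷ 100 = 8.96 g

glycerol 29.21 g; ammonium nitrate 6.82 g; kanamycin 4.40 mL; Tricine 8.96 g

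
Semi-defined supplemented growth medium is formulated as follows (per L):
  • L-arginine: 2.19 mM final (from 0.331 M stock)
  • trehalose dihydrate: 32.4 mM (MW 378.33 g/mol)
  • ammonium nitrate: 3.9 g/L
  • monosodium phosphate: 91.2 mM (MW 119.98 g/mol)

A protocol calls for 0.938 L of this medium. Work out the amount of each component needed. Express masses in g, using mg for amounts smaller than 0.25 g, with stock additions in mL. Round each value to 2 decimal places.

Scale factor relative to 1 L: 0.938.
L-arginine: C1V1 = C2V2 → 2.19 mM × 938 mL ÷ 331 mM = 6.21 mL
trehalose dihydrate: 32.4 mmol/L × 378.33 g/mol × 0.938 L ÷ 1000 = 11.50 g
ammonium nitrate: 3.9 g/L × 0.938 L = 3.66 g
monosodium phosphate: 91.2 mmol/L × 119.98 g/mol × 0.938 L ÷ 1000 = 10.26 g

L-arginine 6.21 mL; trehalose dihydrate 11.50 g; ammonium nitrate 3.66 g; monosodium phosphate 10.26 g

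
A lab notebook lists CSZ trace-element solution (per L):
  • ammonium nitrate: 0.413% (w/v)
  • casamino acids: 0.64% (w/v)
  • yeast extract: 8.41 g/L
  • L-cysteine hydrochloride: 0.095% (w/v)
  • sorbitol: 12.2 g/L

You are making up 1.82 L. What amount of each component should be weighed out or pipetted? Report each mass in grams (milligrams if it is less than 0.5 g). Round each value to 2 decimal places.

Scale factor relative to 1 L: 1.82.
ammonium nitrate: 0.413 g per 100 mL × 1820 mL ÷ 100 = 7.52 g
casamino acids: 0.64 g per 100 mL × 1820 mL ÷ 100 = 11.65 g
yeast extract: 8.41 g/L × 1.82 L = 15.31 g
L-cysteine hydrochloride: 0.095 g per 100 mL × 1820 mL ÷ 100 = 1.73 g
sorbitol: 12.2 g/L × 1.82 L = 22.20 g

ammonium nitrate 7.52 g; casamino acids 11.65 g; yeast extract 15.31 g; L-cysteine hydrochloride 1.73 g; sorbitol 22.20 g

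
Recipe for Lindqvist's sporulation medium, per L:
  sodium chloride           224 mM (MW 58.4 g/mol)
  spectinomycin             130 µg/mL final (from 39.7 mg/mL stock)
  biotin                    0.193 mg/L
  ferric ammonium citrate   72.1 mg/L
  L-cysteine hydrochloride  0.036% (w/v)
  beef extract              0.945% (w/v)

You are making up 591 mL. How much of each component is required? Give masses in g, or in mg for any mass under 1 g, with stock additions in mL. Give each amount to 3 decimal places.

Scale factor relative to 1 L: 0.591.
sodium chloride: 224 mmol/L × 58.4 g/mol × 0.591 L ÷ 1000 = 7.731 g
spectinomycin: dilute stock: 130 µg/mL × 591 mL ÷ 39700 µg/mL = 1.935 mL
biotin: 0.193 mg/L × 0.591 L = 0.114 mg
ferric ammonium citrate: 72.1 mg/L × 0.591 L = 42.611 mg
L-cysteine hydrochloride: 0.036 g per 100 mL × 591 mL ÷ 100 = 0.21276 g = 212.760 mg
beef extract: 0.945% w/v = 9.45 g/L → 9.45 × 0.591 L = 5.585 g

sodium chloride 7.731 g; spectinomycin 1.935 mL; biotin 0.114 mg; ferric ammonium citrate 42.611 mg; L-cysteine hydrochloride 212.760 mg; beef extract 5.585 g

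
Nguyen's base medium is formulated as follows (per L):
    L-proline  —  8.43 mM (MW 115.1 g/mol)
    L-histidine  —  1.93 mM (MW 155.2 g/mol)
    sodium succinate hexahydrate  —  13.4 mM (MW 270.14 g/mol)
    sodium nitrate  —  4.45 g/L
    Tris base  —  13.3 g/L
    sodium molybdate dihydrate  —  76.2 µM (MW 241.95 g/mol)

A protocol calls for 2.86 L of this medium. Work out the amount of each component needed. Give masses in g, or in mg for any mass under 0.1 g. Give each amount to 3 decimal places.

Scale factor relative to 1 L: 2.86.
L-proline: 8.43 mmol/L × 115.1 g/mol × 2.86 L ÷ 1000 = 2.775 g
L-histidine: 1.93 mmol/L × 155.2 g/mol × 2.86 L ÷ 1000 = 0.857 g
sodium succinate hexahydrate: 13.4 mmol/L × 270.14 g/mol × 2.86 L ÷ 1000 = 10.353 g
sodium nitrate: 4.45 g/L × 2.86 L = 12.727 g
Tris base: 13.3 g/L × 2.86 L = 38.038 g
sodium molybdate dihydrate: 76.2 µmol/L × 241.95 g/mol × 2.86 L ÷ 1000 = 52.729 mg

L-proline 2.775 g; L-histidine 0.857 g; sodium succinate hexahydrate 10.353 g; sodium nitrate 12.727 g; Tris base 38.038 g; sodium molybdate dihydrate 52.729 mg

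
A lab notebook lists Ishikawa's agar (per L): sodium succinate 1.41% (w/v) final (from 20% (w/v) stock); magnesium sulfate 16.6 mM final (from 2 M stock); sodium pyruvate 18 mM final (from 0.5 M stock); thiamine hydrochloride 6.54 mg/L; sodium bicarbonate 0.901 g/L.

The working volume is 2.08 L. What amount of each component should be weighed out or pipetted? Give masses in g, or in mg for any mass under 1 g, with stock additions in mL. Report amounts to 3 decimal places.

Scale factor relative to 1 L: 2.08.
sodium succinate: V = C2·V2/C1 = 1.41% ÷ 20% × 2080 mL = 146.640 mL
magnesium sulfate: dilute stock: 16.6 mM × 2080 mL ÷ 2000 mM = 17.264 mL
sodium pyruvate: dilute stock: 18 mM × 2080 mL ÷ 500 mM = 74.880 mL
thiamine hydrochloride: 6.54 mg/L × 2.08 L = 13.603 mg
sodium bicarbonate: 0.901 g/L × 2.08 L = 1.874 g

sodium succinate 146.640 mL; magnesium sulfate 17.264 mL; sodium pyruvate 74.880 mL; thiamine hydrochloride 13.603 mg; sodium bicarbonate 1.874 g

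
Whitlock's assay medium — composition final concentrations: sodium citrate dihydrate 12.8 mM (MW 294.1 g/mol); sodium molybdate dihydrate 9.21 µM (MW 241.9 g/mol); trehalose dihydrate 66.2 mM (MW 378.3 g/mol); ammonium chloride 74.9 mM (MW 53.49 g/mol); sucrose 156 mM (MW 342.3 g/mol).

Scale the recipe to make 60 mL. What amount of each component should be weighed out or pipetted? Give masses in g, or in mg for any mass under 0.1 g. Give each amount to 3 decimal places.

sodium citrate dihydrate 0.226 g; sodium molybdate dihydrate 0.134 mg; trehalose dihydrate 1.503 g; ammonium chloride 0.240 g; sucrose 3.204 g

Scale factor relative to 1 L: 0.06.
sodium citrate dihydrate: 12.8 mmol/L × 294.1 g/mol × 0.06 L ÷ 1000 = 0.226 g
sodium molybdate dihydrate: 9.21 µmol/L × 241.9 g/mol × 0.06 L ÷ 1000 = 0.134 mg
trehalose dihydrate: 66.2 mmol/L × 378.3 g/mol × 0.06 L ÷ 1000 = 1.503 g
ammonium chloride: 74.9 mmol/L × 53.49 g/mol × 0.06 L ÷ 1000 = 0.240 g
sucrose: 156 mmol/L × 342.3 g/mol × 0.06 L ÷ 1000 = 3.204 g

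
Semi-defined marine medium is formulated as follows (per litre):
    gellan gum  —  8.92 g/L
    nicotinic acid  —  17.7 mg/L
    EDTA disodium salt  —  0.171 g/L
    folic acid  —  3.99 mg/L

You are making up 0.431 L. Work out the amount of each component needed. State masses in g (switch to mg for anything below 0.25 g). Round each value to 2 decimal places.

gellan gum 3.84 g; nicotinic acid 7.63 mg; EDTA disodium salt 73.70 mg; folic acid 1.72 mg

Working volume: 0.431 L.
gellan gum: 8.92 g/L × 0.431 L = 3.84 g
nicotinic acid: 17.7 mg/L × 0.431 L = 7.63 mg
EDTA disodium salt: 0.171 g/L × 0.431 L = 0.073701 g = 73.70 mg
folic acid: 3.99 mg/L × 0.431 L = 1.72 mg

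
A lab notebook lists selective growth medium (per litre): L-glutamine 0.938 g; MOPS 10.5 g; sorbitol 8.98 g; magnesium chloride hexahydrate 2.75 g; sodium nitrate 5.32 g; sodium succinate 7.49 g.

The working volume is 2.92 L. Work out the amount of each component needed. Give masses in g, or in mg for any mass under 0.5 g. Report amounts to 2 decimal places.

L-glutamine 2.74 g; MOPS 30.66 g; sorbitol 26.22 g; magnesium chloride hexahydrate 8.03 g; sodium nitrate 15.53 g; sodium succinate 21.87 g

Ratio of target to recipe volume: 2920 / 1000 = 2.92.
L-glutamine: 0.938 g × (2920 mL / 1000 mL) = 2.74 g
MOPS: 10.5 g × (2920 mL / 1000 mL) = 30.66 g
sorbitol: 8.98 g × (2920 mL / 1000 mL) = 26.22 g
magnesium chloride hexahydrate: 2.75 g × (2920 mL / 1000 mL) = 8.03 g
sodium nitrate: 5.32 g × (2920 mL / 1000 mL) = 15.53 g
sodium succinate: 7.49 g × (2920 mL / 1000 mL) = 21.87 g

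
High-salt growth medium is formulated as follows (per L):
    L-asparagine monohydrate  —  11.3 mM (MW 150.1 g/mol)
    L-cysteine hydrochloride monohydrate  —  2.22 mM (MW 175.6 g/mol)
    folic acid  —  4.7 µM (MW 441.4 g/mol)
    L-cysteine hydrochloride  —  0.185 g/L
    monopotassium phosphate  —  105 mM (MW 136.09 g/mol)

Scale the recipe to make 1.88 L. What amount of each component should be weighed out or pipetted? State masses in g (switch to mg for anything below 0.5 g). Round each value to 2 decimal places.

L-asparagine monohydrate 3.19 g; L-cysteine hydrochloride monohydrate 0.73 g; folic acid 3.90 mg; L-cysteine hydrochloride 347.80 mg; monopotassium phosphate 26.86 g

Scale factor relative to 1 L: 1.88.
L-asparagine monohydrate: 11.3 mmol/L × 150.1 g/mol × 1.88 L ÷ 1000 = 3.19 g
L-cysteine hydrochloride monohydrate: 2.22 mmol/L × 175.6 g/mol × 1.88 L ÷ 1000 = 0.73 g
folic acid: 4.7 µmol/L × 441.4 g/mol × 1.88 L ÷ 1000 = 3.90 mg
L-cysteine hydrochloride: 0.185 g/L × 1.88 L = 0.3478 g = 347.80 mg
monopotassium phosphate: 105 mmol/L × 136.09 g/mol × 1.88 L ÷ 1000 = 26.86 g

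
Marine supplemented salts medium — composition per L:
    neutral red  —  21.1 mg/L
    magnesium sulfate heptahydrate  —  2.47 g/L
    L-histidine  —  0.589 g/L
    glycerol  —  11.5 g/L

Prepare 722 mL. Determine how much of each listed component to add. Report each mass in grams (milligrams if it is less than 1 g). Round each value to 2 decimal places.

Target volume = 722 mL = 0.722 L.
neutral red: 21.1 mg/L × 0.722 L = 15.23 mg
magnesium sulfate heptahydrate: 2.47 g/L × 0.722 L = 1.78 g
L-histidine: 0.589 g/L × 0.722 L = 0.425258 g = 425.26 mg
glycerol: 11.5 g/L × 0.722 L = 8.30 g

neutral red 15.23 mg; magnesium sulfate heptahydrate 1.78 g; L-histidine 425.26 mg; glycerol 8.30 g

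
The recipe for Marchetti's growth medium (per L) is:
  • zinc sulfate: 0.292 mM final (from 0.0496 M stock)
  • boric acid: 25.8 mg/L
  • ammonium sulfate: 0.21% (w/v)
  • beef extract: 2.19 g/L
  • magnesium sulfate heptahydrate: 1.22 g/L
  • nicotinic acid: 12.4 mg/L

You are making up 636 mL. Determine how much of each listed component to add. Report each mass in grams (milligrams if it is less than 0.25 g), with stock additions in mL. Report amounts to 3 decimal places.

zinc sulfate 3.744 mL; boric acid 16.409 mg; ammonium sulfate 1.336 g; beef extract 1.393 g; magnesium sulfate heptahydrate 0.776 g; nicotinic acid 7.886 mg

Scale factor relative to 1 L: 0.636.
zinc sulfate: C1V1 = C2V2 → 0.292 mM × 636 mL ÷ 49.6 mM = 3.744 mL
boric acid: 25.8 mg/L × 0.636 L = 16.409 mg
ammonium sulfate: 0.21 g per 100 mL × 636 mL ÷ 100 = 1.336 g
beef extract: 2.19 g/L × 0.636 L = 1.393 g
magnesium sulfate heptahydrate: 1.22 g/L × 0.636 L = 0.776 g
nicotinic acid: 12.4 mg/L × 0.636 L = 7.886 mg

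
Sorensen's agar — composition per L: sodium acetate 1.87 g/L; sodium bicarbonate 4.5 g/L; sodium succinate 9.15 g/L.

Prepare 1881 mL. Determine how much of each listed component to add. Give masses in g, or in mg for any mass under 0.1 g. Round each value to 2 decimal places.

sodium acetate 3.52 g; sodium bicarbonate 8.46 g; sodium succinate 17.21 g

Working volume: 1881 mL = 1.881 L.
sodium acetate: 1.87 g/L × 1.881 L = 3.52 g
sodium bicarbonate: 4.5 g/L × 1.881 L = 8.46 g
sodium succinate: 9.15 g/L × 1.881 L = 17.21 g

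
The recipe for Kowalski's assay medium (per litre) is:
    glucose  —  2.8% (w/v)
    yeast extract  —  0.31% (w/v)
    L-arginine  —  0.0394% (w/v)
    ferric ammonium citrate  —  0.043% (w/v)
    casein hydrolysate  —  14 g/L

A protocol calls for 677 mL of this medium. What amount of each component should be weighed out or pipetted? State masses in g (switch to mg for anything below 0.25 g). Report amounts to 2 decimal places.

Working volume: 677 mL = 0.677 L.
glucose: 2.8 g per 100 mL × 677 mL ÷ 100 = 18.96 g
yeast extract: 0.31% w/v = 3.1 g/L → 3.1 × 0.677 L = 2.10 g
L-arginine: 0.0394 g per 100 mL × 677 mL ÷ 100 = 0.27 g
ferric ammonium citrate: 0.043% w/v = 0.43 g/L → 0.43 × 0.677 L = 0.29 g
casein hydrolysate: 14 g/L × 0.677 L = 9.48 g

glucose 18.96 g; yeast extract 2.10 g; L-arginine 0.27 g; ferric ammonium citrate 0.29 g; casein hydrolysate 9.48 g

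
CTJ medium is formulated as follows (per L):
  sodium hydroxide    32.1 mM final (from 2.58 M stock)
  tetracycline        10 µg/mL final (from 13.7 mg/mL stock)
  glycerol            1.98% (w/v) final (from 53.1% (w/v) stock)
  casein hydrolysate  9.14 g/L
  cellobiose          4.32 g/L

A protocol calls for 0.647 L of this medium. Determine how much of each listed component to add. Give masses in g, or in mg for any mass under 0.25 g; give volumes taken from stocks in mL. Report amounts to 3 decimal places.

sodium hydroxide 8.050 mL; tetracycline 0.472 mL; glycerol 24.125 mL; casein hydrolysate 5.914 g; cellobiose 2.795 g

Working volume: 0.647 L.
sodium hydroxide: dilute stock: 32.1 mM × 647 mL ÷ 2580 mM = 8.050 mL
tetracycline: C1V1 = C2V2 → 10 µg/mL × 647 mL ÷ 13700 µg/mL = 0.472 mL
glycerol: dilute stock: 1.98% ÷ 53.1% × 647 mL = 24.125 mL
casein hydrolysate: 9.14 g/L × 0.647 L = 5.914 g
cellobiose: 4.32 g/L × 0.647 L = 2.795 g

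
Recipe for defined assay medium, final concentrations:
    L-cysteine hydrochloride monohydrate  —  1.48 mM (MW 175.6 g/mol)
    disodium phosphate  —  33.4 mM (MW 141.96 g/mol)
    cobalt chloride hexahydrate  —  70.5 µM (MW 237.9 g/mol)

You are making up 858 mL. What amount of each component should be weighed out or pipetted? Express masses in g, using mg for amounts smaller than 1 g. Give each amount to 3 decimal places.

L-cysteine hydrochloride monohydrate 222.984 mg; disodium phosphate 4.068 g; cobalt chloride hexahydrate 14.390 mg

Target volume = 858 mL = 0.858 L.
L-cysteine hydrochloride monohydrate: 1.48 mmol/L × 175.6 mg/mmol × 0.858 L = 222.984 mg
disodium phosphate: 33.4 mmol/L × 141.96 g/mol × 0.858 L ÷ 1000 = 4.068 g
cobalt chloride hexahydrate: 70.5 µmol/L × 237.9 g/mol × 0.858 L ÷ 1000 = 14.390 mg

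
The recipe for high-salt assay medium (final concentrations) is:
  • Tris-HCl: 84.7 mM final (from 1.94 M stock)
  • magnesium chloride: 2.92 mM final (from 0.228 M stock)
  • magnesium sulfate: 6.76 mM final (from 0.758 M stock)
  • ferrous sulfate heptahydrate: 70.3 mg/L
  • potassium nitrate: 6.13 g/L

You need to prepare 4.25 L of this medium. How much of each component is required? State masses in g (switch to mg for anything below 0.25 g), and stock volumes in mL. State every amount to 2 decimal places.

Working volume: 4.25 L.
Tris-HCl: V = C2·V2/C1 = 84.7 mM × 4250 mL ÷ 1940 mM = 185.55 mL
magnesium chloride: dilute stock: 2.92 mM × 4250 mL ÷ 228 mM = 54.43 mL
magnesium sulfate: C1V1 = C2V2 → 6.76 mM × 4250 mL ÷ 758 mM = 37.90 mL
ferrous sulfate heptahydrate: 70.3 mg/L × 4.25 L = 298.775 mg = 0.30 g
potassium nitrate: 6.13 g/L × 4.25 L = 26.05 g

Tris-HCl 185.55 mL; magnesium chloride 54.43 mL; magnesium sulfate 37.90 mL; ferrous sulfate heptahydrate 0.30 g; potassium nitrate 26.05 g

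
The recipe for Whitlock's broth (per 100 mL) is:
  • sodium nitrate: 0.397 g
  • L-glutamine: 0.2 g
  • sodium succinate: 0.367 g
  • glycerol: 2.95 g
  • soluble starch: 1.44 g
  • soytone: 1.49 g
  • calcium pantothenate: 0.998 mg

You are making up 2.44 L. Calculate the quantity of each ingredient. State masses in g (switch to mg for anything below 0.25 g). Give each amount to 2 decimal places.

Scale factor = 2440 mL / 100 mL = 24.4.
sodium nitrate: 0.397 g × (2440 mL / 100 mL) = 9.69 g
L-glutamine: 0.2 g × (2440 mL / 100 mL) = 4.88 g
sodium succinate: 0.367 g × (2440 mL / 100 mL) = 8.95 g
glycerol: 2.95 g × (2440 mL / 100 mL) = 71.98 g
soluble starch: 1.44 g × (2440 mL / 100 mL) = 35.14 g
soytone: 1.49 g × (2440 mL / 100 mL) = 36.36 g
calcium pantothenate: 0.998 mg × (2440 mL / 100 mL) = 24.35 mg

sodium nitrate 9.69 g; L-glutamine 4.88 g; sodium succinate 8.95 g; glycerol 71.98 g; soluble starch 35.14 g; soytone 36.36 g; calcium pantothenate 24.35 mg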